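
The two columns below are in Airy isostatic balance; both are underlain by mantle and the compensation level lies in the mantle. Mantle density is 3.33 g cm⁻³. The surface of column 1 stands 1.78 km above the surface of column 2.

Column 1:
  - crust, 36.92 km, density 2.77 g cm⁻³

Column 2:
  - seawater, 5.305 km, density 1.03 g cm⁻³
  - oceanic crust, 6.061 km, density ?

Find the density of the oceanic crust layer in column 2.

2.91 g cm⁻³

Take the compensation level at the base of the deeper column (depth z_c below the surface of column 1) and equate Σ ρ_i t_i down to z_c; mantle fills any gap and the z_c terms cancel.
Column 1: 36.92×2.77 + (z_c − 36.92)×3.33
Column 2: 1.78×0 + 5.305×1.03 + 6.061×ρ + (z_c − 1.78 − 11.366)×3.33
The z_c×3.33 term appears on both sides and cancels. Collect the known terms of each column as K = Σ(ρt)_known − 3.33 × (depth of known layers): K_1 = 102.2684 − 3.33×36.92 = −20.6752; K_2 = 5.46415 − 3.33×(1.78 + 11.366) = −38.31203.
Balance: K_1 = K_2 + 6.061×ρ, so ρ = (K_1 − K_2)/6.061 = 17.6368/6.061 = 2.91 g cm⁻³.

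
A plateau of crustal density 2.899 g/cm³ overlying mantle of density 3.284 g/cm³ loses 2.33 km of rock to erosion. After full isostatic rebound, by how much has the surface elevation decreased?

0.273 km

Rebound u = e ρ_c/ρ_m = 2.33 km × 2.899/3.284 = 2.057 km.
Net surface drop = e − u = 2.33 km − 2.057 km = e (ρ_m − ρ_c)/ρ_m = 0.273 km.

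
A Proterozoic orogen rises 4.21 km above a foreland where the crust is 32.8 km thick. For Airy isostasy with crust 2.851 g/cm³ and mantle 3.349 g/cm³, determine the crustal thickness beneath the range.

Root depth r = h ρ_c / (ρ_m − ρ_c) = 4.21 km × 2.851 / 0.498 = 24.1 km.
Total thickness = T + h + r = 32.8 km + 4.21 km + 24.1 km = 61.1 km.

61.1 km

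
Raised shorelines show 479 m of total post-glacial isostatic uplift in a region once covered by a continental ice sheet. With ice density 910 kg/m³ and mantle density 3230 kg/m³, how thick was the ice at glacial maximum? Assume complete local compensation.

1700 m

u = t ρ_ice/ρ_m → t = u ρ_m/ρ_ice = 479 m × 3230/910 = 1700 m.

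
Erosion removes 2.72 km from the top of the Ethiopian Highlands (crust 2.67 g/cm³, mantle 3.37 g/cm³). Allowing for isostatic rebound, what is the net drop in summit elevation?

0.565 km

Rebound u = e ρ_c/ρ_m = 2.72 km × 2.67/3.37 = 2.155 km.
Net surface drop = e − u = 2.72 km − 2.155 km = e (ρ_m − ρ_c)/ρ_m = 0.565 km.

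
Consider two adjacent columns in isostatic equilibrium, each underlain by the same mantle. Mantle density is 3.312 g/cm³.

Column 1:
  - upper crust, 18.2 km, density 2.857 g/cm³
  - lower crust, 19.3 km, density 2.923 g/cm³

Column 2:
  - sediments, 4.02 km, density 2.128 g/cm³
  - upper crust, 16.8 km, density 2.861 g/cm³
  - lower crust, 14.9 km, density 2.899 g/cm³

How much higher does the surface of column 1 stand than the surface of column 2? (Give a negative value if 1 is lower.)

−0.816 km

For any compensation level in the mantle, the mantle terms cancel and isostasy reduces to e = (Σt_1 − Σt_2) − (Σ(ρt)_1 − Σ(ρt)_2) / ρ_m.
Σt_1 = 37.5 km; Σt_2 = 35.72 km; Σ(ρt)_1 = 108.4113; Σ(ρt)_2 = 99.81446 (in km·g/cm³).
e = (37.5 − 35.72) − (108.4113 − 99.81446) / 3.312 = −0.816 km.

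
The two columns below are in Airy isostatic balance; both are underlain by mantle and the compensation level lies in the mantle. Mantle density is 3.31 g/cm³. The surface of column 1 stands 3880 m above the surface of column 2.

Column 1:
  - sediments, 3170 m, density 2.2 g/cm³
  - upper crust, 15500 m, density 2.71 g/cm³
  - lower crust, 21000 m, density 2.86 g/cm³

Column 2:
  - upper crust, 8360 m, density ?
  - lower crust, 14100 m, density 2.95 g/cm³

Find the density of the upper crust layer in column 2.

Take the compensation level at the base of the deeper column (depth z_c below the surface of column 1) and equate Σ ρ_i t_i down to z_c; mantle fills any gap and the z_c terms cancel.
Column 1: 3170×2.2 + 15500×2.71 + 21000×2.86 + (z_c − 39670)×3.31
Column 2: 3880×0 + 8360×ρ + 14100×2.95 + (z_c − 3880 − 22460)×3.31
The z_c×3.31 term appears on both sides and cancels. Collect the known terms of each column as K = Σ(ρt)_known − 3.31 × (depth of known layers): K_1 = 109039 − 3.31×39670 = −22268.7; K_2 = 41595 − 3.31×(3880 + 22460) = −45590.4.
Balance: K_1 = K_2 + 8360×ρ, so ρ = (K_1 − K_2)/8360 = 23321.7/8360 = 2.79 g/cm³.

2.79 g/cm³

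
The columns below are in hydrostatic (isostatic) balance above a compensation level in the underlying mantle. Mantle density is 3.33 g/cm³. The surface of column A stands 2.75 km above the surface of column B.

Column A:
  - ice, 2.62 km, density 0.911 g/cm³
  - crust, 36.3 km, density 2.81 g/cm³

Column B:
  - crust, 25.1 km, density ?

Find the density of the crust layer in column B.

2.69 g/cm³

Take the compensation level at the base of the deeper column (depth z_c below the surface of column A) and equate Σ ρ_i t_i down to z_c; mantle fills any gap and the z_c terms cancel.
Column A: 2.62×0.911 + 36.3×2.81 + (z_c − 38.92)×3.33
Column B: 2.75×0 + 25.1×ρ + (z_c − 2.75 − 25.1)×3.33
The z_c×3.33 term appears on both sides and cancels. Collect the known terms of each column as K = Σ(ρt)_known − 3.33 × (depth of known layers): K_A = 104.38982 − 3.33×38.92 = −25.21378; K_B = 0 − 3.33×(2.75 + 25.1) = −92.7405.
Balance: K_A = K_B + 25.1×ρ, so ρ = (K_A − K_B)/25.1 = 67.5267/25.1 = 2.69 g/cm³.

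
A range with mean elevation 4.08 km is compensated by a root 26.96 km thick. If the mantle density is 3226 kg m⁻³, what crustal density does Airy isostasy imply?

2800 kg m⁻³

ρ_c h = (ρ_m − ρ_c) r → ρ_c (h + r) = ρ_m r → ρ_c = ρ_m r / (h + r).
ρ_c = 3226 × 26.96 km / (4.08 km + 26.96 km) = 2800 kg m⁻³.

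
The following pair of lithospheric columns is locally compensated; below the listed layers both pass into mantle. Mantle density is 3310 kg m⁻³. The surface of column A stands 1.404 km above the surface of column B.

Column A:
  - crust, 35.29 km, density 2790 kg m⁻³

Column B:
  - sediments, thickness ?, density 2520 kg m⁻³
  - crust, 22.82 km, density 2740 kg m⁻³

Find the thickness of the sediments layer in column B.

Take the compensation level at the base of the deeper column (depth z_c below the surface of column A) and equate Σ ρ_i t_i down to z_c; mantle fills any gap and the z_c terms cancel.
Column A: 35.29×2790 + (z_c − 35.29)×3310
Column B: 1.404×0 + x×2520 + 22.82×2740 + (z_c − 1.404 − 22.82 − x)×3310
The z_c×3310 term appears on both sides and cancels. Collect the known terms of each column as K = Σ(ρt)_known − 3310 × (depth of known layers): K_A = 98459.1 − 3310×35.29 = −18350.8; K_B = 62526.8 − 3310×(1.404 + 22.82) = −17654.64.
Balance: K_A = K_B − x×(3310 − 2520), so x = (K_B − K_A)/(3310 − 2520) = 696.16/790 = 0.881 km.

0.881 km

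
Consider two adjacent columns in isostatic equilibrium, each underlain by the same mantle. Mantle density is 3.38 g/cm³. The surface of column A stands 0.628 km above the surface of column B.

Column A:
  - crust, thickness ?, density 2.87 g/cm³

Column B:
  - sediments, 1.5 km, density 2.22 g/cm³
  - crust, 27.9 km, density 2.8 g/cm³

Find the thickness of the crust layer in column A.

39.3 km

Take the compensation level at the base of the deeper column (depth z_c below the surface of column A) and equate Σ ρ_i t_i down to z_c; mantle fills any gap and the z_c terms cancel.
Column A: x×2.87 + (z_c − 0 − x)×3.38
Column B: 0.628×0 + 1.5×2.22 + 27.9×2.8 + (z_c − 0.628 − 29.4)×3.38
The z_c×3.38 term appears on both sides and cancels. Collect the known terms of each column as K = Σ(ρt)_known − 3.38 × (depth of known layers): K_A = 0 − 3.38×0 = 0; K_B = 81.45 − 3.38×(0.628 + 29.4) = −20.04464.
Balance: K_A − x×(3.38 − 2.87) = K_B, so x = (K_A − K_B)/(3.38 − 2.87) = 20.0446/0.51 = 39.3 km.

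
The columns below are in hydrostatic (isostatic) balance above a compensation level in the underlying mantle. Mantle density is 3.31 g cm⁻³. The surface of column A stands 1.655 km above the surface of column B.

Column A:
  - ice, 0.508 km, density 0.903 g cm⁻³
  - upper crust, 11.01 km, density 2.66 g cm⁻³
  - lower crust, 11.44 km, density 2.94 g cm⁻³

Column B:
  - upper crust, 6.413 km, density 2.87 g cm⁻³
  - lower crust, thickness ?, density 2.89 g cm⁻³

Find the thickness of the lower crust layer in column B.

Take the compensation level at the base of the deeper column (depth z_c below the surface of column A) and equate Σ ρ_i t_i down to z_c; mantle fills any gap and the z_c terms cancel.
Column A: 0.508×0.903 + 11.01×2.66 + 11.44×2.94 + (z_c − 22.958)×3.31
Column B: 1.655×0 + 6.413×2.87 + x×2.89 + (z_c − 1.655 − 6.413 − x)×3.31
The z_c×3.31 term appears on both sides and cancels. Collect the known terms of each column as K = Σ(ρt)_known − 3.31 × (depth of known layers): K_A = 63.378924 − 3.31×22.958 = −12.612056; K_B = 18.40531 − 3.31×(1.655 + 6.413) = −8.29977.
Balance: K_A = K_B − x×(3.31 − 2.89), so x = (K_B − K_A)/(3.31 − 2.89) = 4.31229/0.42 = 10.3 km.

10.3 km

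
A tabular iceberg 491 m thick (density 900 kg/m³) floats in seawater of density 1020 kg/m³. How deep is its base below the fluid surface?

Draft d = t ρ_obj/ρ_fluid = 491 m × 900/1020 = 433 m.

433 m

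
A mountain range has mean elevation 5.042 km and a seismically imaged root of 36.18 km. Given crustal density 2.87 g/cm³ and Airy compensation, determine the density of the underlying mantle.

3.27 g/cm³

Airy balance: ρ_c h = (ρ_m − ρ_c) r → ρ_m = ρ_c (1 + h/r).
ρ_m = 2.87 × (1 + 5.042 km/36.18 km) = 3.27 g/cm³.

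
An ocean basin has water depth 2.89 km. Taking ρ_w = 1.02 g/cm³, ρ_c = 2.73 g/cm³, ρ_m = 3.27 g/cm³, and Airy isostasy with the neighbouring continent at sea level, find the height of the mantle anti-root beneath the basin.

For local isostatic compensation: replacing crust with seawater at the top is compensated by replacing crust with mantle at the base: d (ρ_c − ρ_w) = a (ρ_m − ρ_c).
a = d (ρ_c − ρ_w)/(ρ_m − ρ_c) = 2.89 km × 1.71/0.54 = 9.15 km.

9.15 km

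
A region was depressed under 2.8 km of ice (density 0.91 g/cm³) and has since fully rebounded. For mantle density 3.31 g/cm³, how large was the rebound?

Removing the load lets mantle flow back in; uplift u satisfies ρ_ice t = ρ_m u.
u = t ρ_ice/ρ_m = 2.8 km × 0.91/3.31 = 0.77 km.

0.77 km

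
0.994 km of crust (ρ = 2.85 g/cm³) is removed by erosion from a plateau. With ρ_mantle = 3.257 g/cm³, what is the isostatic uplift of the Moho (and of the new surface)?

0.87 km

Unloading: uplift u = e ρ_c/ρ_m = 0.994 km × 2.85/3.257 = 0.87 km.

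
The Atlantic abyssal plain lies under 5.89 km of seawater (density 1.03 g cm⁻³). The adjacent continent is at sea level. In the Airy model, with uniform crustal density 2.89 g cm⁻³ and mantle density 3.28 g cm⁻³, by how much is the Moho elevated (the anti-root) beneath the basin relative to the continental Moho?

Isostatic balance requires: replacing crust with seawater at the top is compensated by replacing crust with mantle at the base: d (ρ_c − ρ_w) = a (ρ_m − ρ_c).
a = d (ρ_c − ρ_w)/(ρ_m − ρ_c) = 5.89 km × 1.86/0.39 = 28.1 km.

28.1 km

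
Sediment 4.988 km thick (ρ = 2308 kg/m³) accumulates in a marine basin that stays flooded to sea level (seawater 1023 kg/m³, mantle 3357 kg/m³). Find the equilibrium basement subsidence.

2.75 km

Submarine loading: the sediment displaces seawater, and the subsidence is in turn flooded, so s (ρ_m − ρ_w) = t (ρ_sed − ρ_w).
s = 4.988 km × (2308 − 1023) / (3357 − 1023) = 2.75 km.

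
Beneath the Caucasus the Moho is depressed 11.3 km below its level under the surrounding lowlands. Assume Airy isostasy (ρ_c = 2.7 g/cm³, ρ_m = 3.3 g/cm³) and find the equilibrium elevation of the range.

Balancing pressure at the compensation depth: ρ_c h = (ρ_m − ρ_c) r.
h = r (ρ_m − ρ_c) / ρ_c = 11.3 km × (3.3 − 2.7) / 2.7 = 2.51 km.

2.51 km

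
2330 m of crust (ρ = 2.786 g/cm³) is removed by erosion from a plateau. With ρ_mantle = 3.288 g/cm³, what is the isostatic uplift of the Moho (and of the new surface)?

Unloading: uplift u = e ρ_c/ρ_m = 2330 m × 2.786/3.288 = 1970 m.

1970 m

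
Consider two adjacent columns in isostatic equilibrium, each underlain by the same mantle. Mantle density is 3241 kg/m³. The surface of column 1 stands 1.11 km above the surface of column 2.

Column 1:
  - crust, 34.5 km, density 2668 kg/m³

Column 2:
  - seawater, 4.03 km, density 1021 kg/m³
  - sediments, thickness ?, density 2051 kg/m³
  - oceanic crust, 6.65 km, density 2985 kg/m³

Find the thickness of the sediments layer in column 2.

4.64 km

Take the compensation level at the base of the deeper column (depth z_c below the surface of column 1) and equate Σ ρ_i t_i down to z_c; mantle fills any gap and the z_c terms cancel.
Column 1: 34.5×2668 + (z_c − 34.5)×3241
Column 2: 1.11×0 + 4.03×1021 + x×2051 + 6.65×2985 + (z_c − 1.11 − 10.68 − x)×3241
The z_c×3241 term appears on both sides and cancels. Collect the known terms of each column as K = Σ(ρt)_known − 3241 × (depth of known layers): K_1 = 92046 − 3241×34.5 = −19768.5; K_2 = 23964.88 − 3241×(1.11 + 10.68) = −14246.51.
Balance: K_1 = K_2 − x×(3241 − 2051), so x = (K_2 − K_1)/(3241 − 2051) = 5521.99/1190 = 4.64 km.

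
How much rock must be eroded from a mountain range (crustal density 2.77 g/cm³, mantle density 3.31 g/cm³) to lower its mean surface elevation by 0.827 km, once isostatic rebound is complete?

Net drop Δ = e − u = e − e ρ_c/ρ_m = e (ρ_m − ρ_c)/ρ_m.
e = Δ ρ_m/(ρ_m − ρ_c) = 0.827 km × 3.31/0.54 = 5.07 km.

5.07 km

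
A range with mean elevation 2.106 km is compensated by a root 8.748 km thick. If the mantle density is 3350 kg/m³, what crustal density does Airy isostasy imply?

2700 kg/m³

ρ_c h = (ρ_m − ρ_c) r → ρ_c (h + r) = ρ_m r → ρ_c = ρ_m r / (h + r).
ρ_c = 3350 × 8.748 km / (2.106 km + 8.748 km) = 2700 kg/m³.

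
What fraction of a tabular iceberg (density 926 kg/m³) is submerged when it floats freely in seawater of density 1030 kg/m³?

0.899

Submerged fraction = ρ_obj/ρ_fluid = 926/1030 = 0.899.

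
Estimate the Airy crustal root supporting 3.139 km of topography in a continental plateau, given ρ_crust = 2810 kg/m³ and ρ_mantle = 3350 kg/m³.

Equating mass per unit area of the two columns: the weight of the topography is balanced by the buoyancy of the root, ρ_c h = (ρ_m − ρ_c) r.
r = h · ρ_c / (ρ_m − ρ_c) = 3.139 km × 2810 / (3350 − 2810) = 16.3 km.

16.3 km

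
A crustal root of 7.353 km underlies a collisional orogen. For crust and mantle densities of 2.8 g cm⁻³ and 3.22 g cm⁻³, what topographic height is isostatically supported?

1.1 km

In Airy isostatic equilibrium: ρ_c h = (ρ_m − ρ_c) r.
h = r (ρ_m − ρ_c) / ρ_c = 7.353 km × (3.22 − 2.8) / 2.8 = 1.1 km.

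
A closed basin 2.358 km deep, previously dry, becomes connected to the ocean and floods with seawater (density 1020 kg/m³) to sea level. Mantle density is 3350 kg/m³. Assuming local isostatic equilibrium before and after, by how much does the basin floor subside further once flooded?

After flooding the water column is d + s deep. Its weight must equal the weight of mantle displaced by the extra subsidence s: (d + s) ρ_w = s ρ_m.
s = d ρ_w / (ρ_m − ρ_w) = 2.358 km × 1020/(3350 − 1020) = 1.03 km.

1.03 km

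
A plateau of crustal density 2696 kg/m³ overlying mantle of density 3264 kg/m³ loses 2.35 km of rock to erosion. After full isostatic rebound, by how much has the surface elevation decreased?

Rebound u = e ρ_c/ρ_m = 2.35 km × 2696/3264 = 1.941 km.
Net surface drop = e − u = 2.35 km − 1.941 km = e (ρ_m − ρ_c)/ρ_m = 0.409 km.

0.409 km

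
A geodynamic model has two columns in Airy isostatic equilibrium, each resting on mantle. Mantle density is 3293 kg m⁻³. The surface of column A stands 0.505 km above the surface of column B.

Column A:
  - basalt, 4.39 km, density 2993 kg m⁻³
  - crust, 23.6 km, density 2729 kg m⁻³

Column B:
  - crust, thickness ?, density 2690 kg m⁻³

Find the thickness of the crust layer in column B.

Take the compensation level at the base of the deeper column (depth z_c below the surface of column A) and equate Σ ρ_i t_i down to z_c; mantle fills any gap and the z_c terms cancel.
Column A: 4.39×2993 + 23.6×2729 + (z_c − 27.99)×3293
Column B: 0.505×0 + x×2690 + (z_c − 0.505 − 0 − x)×3293
The z_c×3293 term appears on both sides and cancels. Collect the known terms of each column as K = Σ(ρt)_known − 3293 × (depth of known layers): K_A = 77543.67 − 3293×27.99 = −14627.4; K_B = 0 − 3293×(0.505 + 0) = −1662.965.
Balance: K_A = K_B − x×(3293 − 2690), so x = (K_B − K_A)/(3293 − 2690) = 12964.4/603 = 21.5 km.

21.5 km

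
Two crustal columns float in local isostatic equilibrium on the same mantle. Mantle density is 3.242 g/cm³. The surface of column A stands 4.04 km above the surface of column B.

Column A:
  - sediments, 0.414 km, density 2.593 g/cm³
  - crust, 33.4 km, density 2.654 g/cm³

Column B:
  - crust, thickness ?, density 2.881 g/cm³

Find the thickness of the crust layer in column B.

18.9 km

Take the compensation level at the base of the deeper column (depth z_c below the surface of column A) and equate Σ ρ_i t_i down to z_c; mantle fills any gap and the z_c terms cancel.
Column A: 0.414×2.593 + 33.4×2.654 + (z_c − 33.814)×3.242
Column B: 4.04×0 + x×2.881 + (z_c − 4.04 − 0 − x)×3.242
The z_c×3.242 term appears on both sides and cancels. Collect the known terms of each column as K = Σ(ρt)_known − 3.242 × (depth of known layers): K_A = 89.717102 − 3.242×33.814 = −19.907886; K_B = 0 − 3.242×(4.04 + 0) = −13.09768.
Balance: K_A = K_B − x×(3.242 − 2.881), so x = (K_B − K_A)/(3.242 − 2.881) = 6.81021/0.361 = 18.9 km.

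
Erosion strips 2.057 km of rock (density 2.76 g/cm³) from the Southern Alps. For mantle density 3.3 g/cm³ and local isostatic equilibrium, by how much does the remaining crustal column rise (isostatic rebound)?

1.72 km

Unloading: uplift u = e ρ_c/ρ_m = 2.057 km × 2.76/3.3 = 1.72 km.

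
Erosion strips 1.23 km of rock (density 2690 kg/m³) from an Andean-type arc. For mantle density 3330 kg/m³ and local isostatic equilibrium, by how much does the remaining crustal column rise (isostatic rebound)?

Unloading: uplift u = e ρ_c/ρ_m = 1.23 km × 2690/3330 = 0.994 km.

0.994 km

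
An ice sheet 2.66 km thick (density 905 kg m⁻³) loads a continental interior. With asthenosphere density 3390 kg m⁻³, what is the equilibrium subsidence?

Balancing pressure at the compensation depth: the ice load ρ_ice t is balanced by mantle displaced below, ρ_m s.
s = t ρ_ice / ρ_m = 2.66 km × 905/3390 = 0.71 km.

0.71 km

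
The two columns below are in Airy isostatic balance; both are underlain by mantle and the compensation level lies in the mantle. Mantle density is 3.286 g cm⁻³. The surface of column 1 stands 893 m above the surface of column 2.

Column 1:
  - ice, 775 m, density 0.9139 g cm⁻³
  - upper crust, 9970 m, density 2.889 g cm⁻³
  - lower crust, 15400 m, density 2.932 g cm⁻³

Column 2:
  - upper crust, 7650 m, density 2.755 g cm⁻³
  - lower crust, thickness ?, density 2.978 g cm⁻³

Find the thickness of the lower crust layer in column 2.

Take the compensation level at the base of the deeper column (depth z_c below the surface of column 1) and equate Σ ρ_i t_i down to z_c; mantle fills any gap and the z_c terms cancel.
Column 1: 775×0.9139 + 9970×2.889 + 15400×2.932 + (z_c − 26145)×3.286
Column 2: 893×0 + 7650×2.755 + x×2.978 + (z_c − 893 − 7650 − x)×3.286
The z_c×3.286 term appears on both sides and cancels. Collect the known terms of each column as K = Σ(ρt)_known − 3.286 × (depth of known layers): K_1 = 74664.4025 − 3.286×26145 = −11248.0675; K_2 = 21075.75 − 3.286×(893 + 7650) = −6996.548.
Balance: K_1 = K_2 − x×(3.286 − 2.978), so x = (K_2 − K_1)/(3.286 − 2.978) = 4251.52/0.308 = 13800 m.

13800 m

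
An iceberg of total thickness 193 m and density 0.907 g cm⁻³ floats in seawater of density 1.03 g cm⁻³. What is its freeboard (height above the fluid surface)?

Floating equilibrium: submerged depth d = t ρ_obj/ρ_fluid = 193 m × 0.907/1.03 = 170 m.
Freeboard = t − d = 193 m − 170 m = 23 m.

23 m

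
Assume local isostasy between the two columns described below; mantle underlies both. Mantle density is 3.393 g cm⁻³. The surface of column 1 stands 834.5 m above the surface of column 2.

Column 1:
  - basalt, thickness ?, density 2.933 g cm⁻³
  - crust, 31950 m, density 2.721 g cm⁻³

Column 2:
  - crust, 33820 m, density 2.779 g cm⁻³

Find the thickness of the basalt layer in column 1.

Take the compensation level at the base of the deeper column (depth z_c below the surface of column 1) and equate Σ ρ_i t_i down to z_c; mantle fills any gap and the z_c terms cancel.
Column 1: x×2.933 + 31950×2.721 + (z_c − 31950 − x)×3.393
Column 2: 834.5×0 + 33820×2.779 + (z_c − 834.5 − 33820)×3.393
The z_c×3.393 term appears on both sides and cancels. Collect the known terms of each column as K = Σ(ρt)_known − 3.393 × (depth of known layers): K_1 = 86935.95 − 3.393×31950 = −21470.4; K_2 = 93985.78 − 3.393×(834.5 + 33820) = −23596.9385.
Balance: K_1 − x×(3.393 − 2.933) = K_2, so x = (K_1 − K_2)/(3.393 − 2.933) = 2126.54/0.46 = 4620 m.

4620 m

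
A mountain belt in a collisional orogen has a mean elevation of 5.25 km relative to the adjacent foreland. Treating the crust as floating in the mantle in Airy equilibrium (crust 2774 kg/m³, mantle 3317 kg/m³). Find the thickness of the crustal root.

In Airy isostatic equilibrium: the weight of the topography is balanced by the buoyancy of the root, ρ_c h = (ρ_m − ρ_c) r.
r = h · ρ_c / (ρ_m − ρ_c) = 5.25 km × 2774 / (3317 − 2774) = 26.8 km.

26.8 km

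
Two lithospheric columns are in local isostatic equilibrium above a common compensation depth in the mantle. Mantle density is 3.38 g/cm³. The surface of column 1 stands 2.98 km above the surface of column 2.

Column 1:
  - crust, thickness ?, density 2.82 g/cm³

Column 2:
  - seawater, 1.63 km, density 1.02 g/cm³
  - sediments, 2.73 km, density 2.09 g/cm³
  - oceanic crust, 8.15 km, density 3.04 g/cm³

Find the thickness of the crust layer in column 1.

36.1 km

Take the compensation level at the base of the deeper column (depth z_c below the surface of column 1) and equate Σ ρ_i t_i down to z_c; mantle fills any gap and the z_c terms cancel.
Column 1: x×2.82 + (z_c − 0 − x)×3.38
Column 2: 2.98×0 + 1.63×1.02 + 2.73×2.09 + 8.15×3.04 + (z_c − 2.98 − 12.51)×3.38
The z_c×3.38 term appears on both sides and cancels. Collect the known terms of each column as K = Σ(ρt)_known − 3.38 × (depth of known layers): K_1 = 0 − 3.38×0 = 0; K_2 = 32.1443 − 3.38×(2.98 + 12.51) = −20.2119.
Balance: K_1 − x×(3.38 − 2.82) = K_2, so x = (K_1 − K_2)/(3.38 − 2.82) = 20.2119/0.56 = 36.1 km.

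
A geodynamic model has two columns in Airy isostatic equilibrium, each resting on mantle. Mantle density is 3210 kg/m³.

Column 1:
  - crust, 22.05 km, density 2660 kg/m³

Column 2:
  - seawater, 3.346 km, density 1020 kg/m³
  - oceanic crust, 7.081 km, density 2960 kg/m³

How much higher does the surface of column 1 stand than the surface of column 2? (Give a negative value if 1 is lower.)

0.944 km

For any compensation level in the mantle, the mantle terms cancel and isostasy reduces to e = (Σt_1 − Σt_2) − (Σ(ρt)_1 − Σ(ρt)_2) / ρ_m.
Σt_1 = 22.05 km; Σt_2 = 10.427 km; Σ(ρt)_1 = 58653; Σ(ρt)_2 = 24372.68 (in km·kg/m³).
e = (22.05 − 10.427) − (58653 − 24372.68) / 3210 = 0.944 km.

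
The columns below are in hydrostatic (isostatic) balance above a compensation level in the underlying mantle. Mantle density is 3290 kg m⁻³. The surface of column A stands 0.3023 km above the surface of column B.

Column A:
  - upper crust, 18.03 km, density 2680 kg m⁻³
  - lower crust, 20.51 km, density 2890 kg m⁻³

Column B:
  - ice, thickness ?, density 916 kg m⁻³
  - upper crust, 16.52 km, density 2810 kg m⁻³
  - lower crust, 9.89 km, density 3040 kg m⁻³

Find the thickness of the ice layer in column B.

3.29 km

Take the compensation level at the base of the deeper column (depth z_c below the surface of column A) and equate Σ ρ_i t_i down to z_c; mantle fills any gap and the z_c terms cancel.
Column A: 18.03×2680 + 20.51×2890 + (z_c − 38.54)×3290
Column B: 0.3023×0 + x×916 + 16.52×2810 + 9.89×3040 + (z_c − 0.3023 − 26.41 − x)×3290
The z_c×3290 term appears on both sides and cancels. Collect the known terms of each column as K = Σ(ρt)_known − 3290 × (depth of known layers): K_A = 107594.3 − 3290×38.54 = −19202.3; K_B = 76486.8 − 3290×(0.3023 + 26.41) = −11396.667.
Balance: K_A = K_B − x×(3290 − 916), so x = (K_B − K_A)/(3290 − 916) = 7805.63/2374 = 3.29 km.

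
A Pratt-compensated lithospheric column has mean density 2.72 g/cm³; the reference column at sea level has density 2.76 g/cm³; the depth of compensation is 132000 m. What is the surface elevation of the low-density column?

ρ_ref D = ρ (D + h) → h = D (ρ_ref − ρ)/ρ.
h = 132000 m × (2.76 − 2.72)/2.72 = 1940 m.

1940 m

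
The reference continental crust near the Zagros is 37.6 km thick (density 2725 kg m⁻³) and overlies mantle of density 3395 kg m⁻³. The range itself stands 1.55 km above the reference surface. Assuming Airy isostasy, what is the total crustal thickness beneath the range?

45.5 km

Root depth r = h ρ_c / (ρ_m − ρ_c) = 1.55 km × 2725 / 670 = 6.304 km.
Total thickness = T + h + r = 37.6 km + 1.55 km + 6.304 km = 45.5 km.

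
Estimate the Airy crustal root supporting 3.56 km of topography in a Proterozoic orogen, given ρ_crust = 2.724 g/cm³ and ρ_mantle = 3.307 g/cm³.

Equating mass per unit area of the two columns: the weight of the topography is balanced by the buoyancy of the root, ρ_c h = (ρ_m − ρ_c) r.
r = h · ρ_c / (ρ_m − ρ_c) = 3.56 km × 2.724 / (3.307 − 2.724) = 16.6 km.

16.6 km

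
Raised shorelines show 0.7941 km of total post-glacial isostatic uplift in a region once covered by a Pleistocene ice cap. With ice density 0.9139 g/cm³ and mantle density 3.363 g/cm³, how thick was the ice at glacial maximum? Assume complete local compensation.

2.92 km

u = t ρ_ice/ρ_m → t = u ρ_m/ρ_ice = 0.7941 km × 3.363/0.9139 = 2.92 km.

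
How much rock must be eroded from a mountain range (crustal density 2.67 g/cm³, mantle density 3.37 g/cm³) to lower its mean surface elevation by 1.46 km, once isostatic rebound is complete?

Net drop Δ = e − u = e − e ρ_c/ρ_m = e (ρ_m − ρ_c)/ρ_m.
e = Δ ρ_m/(ρ_m − ρ_c) = 1.46 km × 3.37/0.7 = 7.03 km.

7.03 km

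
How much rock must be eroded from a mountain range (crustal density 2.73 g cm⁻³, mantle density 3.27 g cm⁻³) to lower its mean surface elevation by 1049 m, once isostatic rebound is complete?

6350 m

Net drop Δ = e − u = e − e ρ_c/ρ_m = e (ρ_m − ρ_c)/ρ_m.
e = Δ ρ_m/(ρ_m − ρ_c) = 1049 m × 3.27/0.54 = 6350 m.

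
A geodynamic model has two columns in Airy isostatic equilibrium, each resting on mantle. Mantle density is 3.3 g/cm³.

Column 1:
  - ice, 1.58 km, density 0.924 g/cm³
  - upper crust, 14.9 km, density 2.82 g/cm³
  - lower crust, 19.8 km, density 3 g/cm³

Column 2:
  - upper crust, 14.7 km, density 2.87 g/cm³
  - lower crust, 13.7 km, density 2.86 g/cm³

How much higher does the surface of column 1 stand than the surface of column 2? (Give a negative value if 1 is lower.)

For any compensation level in the mantle, the mantle terms cancel and isostasy reduces to e = (Σt_1 − Σt_2) − (Σ(ρt)_1 − Σ(ρt)_2) / ρ_m.
Σt_1 = 36.28 km; Σt_2 = 28.4 km; Σ(ρt)_1 = 102.87792; Σ(ρt)_2 = 81.371 (in km·g/cm³).
e = (36.28 − 28.4) − (102.87792 − 81.371) / 3.3 = 1.36 km.

1.36 km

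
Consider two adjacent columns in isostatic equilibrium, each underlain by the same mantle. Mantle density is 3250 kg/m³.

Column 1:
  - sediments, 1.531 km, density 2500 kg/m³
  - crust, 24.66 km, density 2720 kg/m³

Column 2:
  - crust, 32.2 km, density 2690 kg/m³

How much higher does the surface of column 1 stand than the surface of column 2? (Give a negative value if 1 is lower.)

−1.17 km

For any compensation level in the mantle, the mantle terms cancel and isostasy reduces to e = (Σt_1 − Σt_2) − (Σ(ρt)_1 − Σ(ρt)_2) / ρ_m.
Σt_1 = 26.191 km; Σt_2 = 32.2 km; Σ(ρt)_1 = 70902.7; Σ(ρt)_2 = 86618 (in km·kg/m³).
e = (26.191 − 32.2) − (70902.7 − 86618) / 3250 = −1.17 km.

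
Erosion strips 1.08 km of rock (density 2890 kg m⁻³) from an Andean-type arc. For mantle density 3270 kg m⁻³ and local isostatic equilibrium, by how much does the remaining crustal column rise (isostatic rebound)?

Unloading: uplift u = e ρ_c/ρ_m = 1.08 km × 2890/3270 = 0.954 km.

0.954 km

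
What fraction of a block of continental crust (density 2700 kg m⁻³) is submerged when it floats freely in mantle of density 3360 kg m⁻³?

Submerged fraction = ρ_obj/ρ_fluid = 2700/3360 = 80.4%.

80.4%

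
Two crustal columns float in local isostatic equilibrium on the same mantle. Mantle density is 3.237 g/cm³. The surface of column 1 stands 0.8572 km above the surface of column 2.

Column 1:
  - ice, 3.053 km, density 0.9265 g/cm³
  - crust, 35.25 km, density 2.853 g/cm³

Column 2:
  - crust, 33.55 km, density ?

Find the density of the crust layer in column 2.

2.71 g/cm³

Take the compensation level at the base of the deeper column (depth z_c below the surface of column 1) and equate Σ ρ_i t_i down to z_c; mantle fills any gap and the z_c terms cancel.
Column 1: 3.053×0.9265 + 35.25×2.853 + (z_c − 38.303)×3.237
Column 2: 0.8572×0 + 33.55×ρ + (z_c − 0.8572 − 33.55)×3.237
The z_c×3.237 term appears on both sides and cancels. Collect the known terms of each column as K = Σ(ρt)_known − 3.237 × (depth of known layers): K_1 = 103.396855 − 3.237×38.303 = −20.5899565; K_2 = 0 − 3.237×(0.8572 + 33.55) = −111.376106.
Balance: K_1 = K_2 + 33.55×ρ, so ρ = (K_1 − K_2)/33.55 = 90.7861/33.55 = 2.71 g/cm³.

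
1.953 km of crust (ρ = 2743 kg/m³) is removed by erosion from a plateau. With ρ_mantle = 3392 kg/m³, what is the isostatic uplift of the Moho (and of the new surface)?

Unloading: uplift u = e ρ_c/ρ_m = 1.953 km × 2743/3392 = 1.58 km.

1.58 km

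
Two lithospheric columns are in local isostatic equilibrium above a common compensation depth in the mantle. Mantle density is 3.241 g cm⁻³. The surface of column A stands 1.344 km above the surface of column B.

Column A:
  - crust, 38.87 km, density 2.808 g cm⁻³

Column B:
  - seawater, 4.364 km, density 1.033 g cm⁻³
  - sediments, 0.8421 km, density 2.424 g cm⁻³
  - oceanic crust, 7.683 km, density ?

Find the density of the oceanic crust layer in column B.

Take the compensation level at the base of the deeper column (depth z_c below the surface of column A) and equate Σ ρ_i t_i down to z_c; mantle fills any gap and the z_c terms cancel.
Column A: 38.87×2.808 + (z_c − 38.87)×3.241
Column B: 1.344×0 + 4.364×1.033 + 0.8421×2.424 + 7.683×ρ + (z_c − 1.344 − 12.8891)×3.241
The z_c×3.241 term appears on both sides and cancels. Collect the known terms of each column as K = Σ(ρt)_known − 3.241 × (depth of known layers): K_A = 109.14696 − 3.241×38.87 = −16.83071; K_B = 6.5492624 − 3.241×(1.344 + 12.8891) = −39.5802147.
Balance: K_A = K_B + 7.683×ρ, so ρ = (K_A − K_B)/7.683 = 22.7495/7.683 = 2.96 g cm⁻³.

2.96 g cm⁻³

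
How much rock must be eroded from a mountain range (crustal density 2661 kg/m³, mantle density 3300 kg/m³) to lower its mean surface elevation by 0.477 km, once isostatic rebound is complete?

2.46 km

Net drop Δ = e − u = e − e ρ_c/ρ_m = e (ρ_m − ρ_c)/ρ_m.
e = Δ ρ_m/(ρ_m − ρ_c) = 0.477 km × 3300/639 = 2.46 km.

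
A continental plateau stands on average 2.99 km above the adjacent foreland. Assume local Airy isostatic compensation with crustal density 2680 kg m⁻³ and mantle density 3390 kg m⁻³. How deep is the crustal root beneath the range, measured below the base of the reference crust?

11.3 km

Balancing pressure at the compensation depth: the weight of the topography is balanced by the buoyancy of the root, ρ_c h = (ρ_m − ρ_c) r.
r = h · ρ_c / (ρ_m − ρ_c) = 2.99 km × 2680 / (3390 − 2680) = 11.3 km.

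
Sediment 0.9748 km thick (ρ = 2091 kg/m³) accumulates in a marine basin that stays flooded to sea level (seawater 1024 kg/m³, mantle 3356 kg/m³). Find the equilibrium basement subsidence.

0.446 km

Submarine loading: the sediment displaces seawater, and the subsidence is in turn flooded, so s (ρ_m − ρ_w) = t (ρ_sed − ρ_w).
s = 0.9748 km × (2091 − 1024) / (3356 − 1024) = 0.446 km.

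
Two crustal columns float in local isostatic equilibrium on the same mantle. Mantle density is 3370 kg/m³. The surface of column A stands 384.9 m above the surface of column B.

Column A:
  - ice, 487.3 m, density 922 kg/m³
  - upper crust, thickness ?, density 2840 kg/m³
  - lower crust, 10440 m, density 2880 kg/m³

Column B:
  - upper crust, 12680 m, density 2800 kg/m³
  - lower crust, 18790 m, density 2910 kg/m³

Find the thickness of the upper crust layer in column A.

20500 m

Take the compensation level at the base of the deeper column (depth z_c below the surface of column A) and equate Σ ρ_i t_i down to z_c; mantle fills any gap and the z_c terms cancel.
Column A: 487.3×922 + x×2840 + 10440×2880 + (z_c − 10927.3 − x)×3370
Column B: 384.9×0 + 12680×2800 + 18790×2910 + (z_c − 384.9 − 31470)×3370
The z_c×3370 term appears on both sides and cancels. Collect the known terms of each column as K = Σ(ρt)_known − 3370 × (depth of known layers): K_A = 30516490.6 − 3370×10927.3 = −6308510.4; K_B = 90182900 − 3370×(384.9 + 31470) = −17168113.
Balance: K_A − x×(3370 − 2840) = K_B, so x = (K_A − K_B)/(3370 − 2840) = 10859600/530 = 20500 m.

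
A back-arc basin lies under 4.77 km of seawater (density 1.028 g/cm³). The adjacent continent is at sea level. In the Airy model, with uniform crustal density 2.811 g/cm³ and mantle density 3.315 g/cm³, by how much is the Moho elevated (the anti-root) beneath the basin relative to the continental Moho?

In Airy isostatic equilibrium: replacing crust with seawater at the top is compensated by replacing crust with mantle at the base: d (ρ_c − ρ_w) = a (ρ_m − ρ_c).
a = d (ρ_c − ρ_w)/(ρ_m − ρ_c) = 4.77 km × 1.783/0.504 = 16.9 km.

16.9 km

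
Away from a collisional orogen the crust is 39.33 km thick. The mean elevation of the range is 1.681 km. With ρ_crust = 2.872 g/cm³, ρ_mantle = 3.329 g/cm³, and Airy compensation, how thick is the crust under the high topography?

51.6 km

Root depth r = h ρ_c / (ρ_m − ρ_c) = 1.681 km × 2.872 / 0.457 = 10.56 km.
Total thickness = T + h + r = 39.33 km + 1.681 km + 10.56 km = 51.6 km.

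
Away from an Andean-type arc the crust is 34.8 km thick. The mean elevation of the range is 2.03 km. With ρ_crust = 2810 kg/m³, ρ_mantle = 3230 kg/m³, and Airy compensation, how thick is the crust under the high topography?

50.4 km

Root depth r = h ρ_c / (ρ_m − ρ_c) = 2.03 km × 2810 / 420 = 13.58 km.
Total thickness = T + h + r = 34.8 km + 2.03 km + 13.58 km = 50.4 km.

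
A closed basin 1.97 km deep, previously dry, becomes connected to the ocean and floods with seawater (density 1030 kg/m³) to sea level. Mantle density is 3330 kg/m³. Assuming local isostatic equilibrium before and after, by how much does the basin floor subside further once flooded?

After flooding the water column is d + s deep. Its weight must equal the weight of mantle displaced by the extra subsidence s: (d + s) ρ_w = s ρ_m.
s = d ρ_w / (ρ_m − ρ_w) = 1.97 km × 1030/(3330 − 1030) = 0.882 km.

0.882 km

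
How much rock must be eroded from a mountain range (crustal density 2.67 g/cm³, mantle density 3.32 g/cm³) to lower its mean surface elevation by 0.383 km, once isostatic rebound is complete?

Net drop Δ = e − u = e − e ρ_c/ρ_m = e (ρ_m − ρ_c)/ρ_m.
e = Δ ρ_m/(ρ_m − ρ_c) = 0.383 km × 3.32/0.65 = 1.96 km.

1.96 km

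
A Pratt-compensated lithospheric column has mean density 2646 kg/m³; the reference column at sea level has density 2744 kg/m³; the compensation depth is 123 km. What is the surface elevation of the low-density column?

ρ_ref D = ρ (D + h) → h = D (ρ_ref − ρ)/ρ.
h = 123 km × (2744 − 2646)/2646 = 4.56 km.

4.56 km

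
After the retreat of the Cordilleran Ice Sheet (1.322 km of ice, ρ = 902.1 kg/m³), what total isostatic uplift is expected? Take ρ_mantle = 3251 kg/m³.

Removing the load lets mantle flow back in; uplift u satisfies ρ_ice t = ρ_m u.
u = t ρ_ice/ρ_m = 1.322 km × 902.1/3251 = 0.367 km.

0.367 km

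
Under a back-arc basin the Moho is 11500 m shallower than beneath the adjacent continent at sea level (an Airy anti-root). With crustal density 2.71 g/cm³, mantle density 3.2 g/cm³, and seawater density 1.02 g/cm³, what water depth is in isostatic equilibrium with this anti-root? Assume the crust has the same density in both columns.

3330 m

Replacing a thickness d of crust by seawater at the top must be balanced by replacing crust with mantle at the base: d (ρ_c − ρ_w) = a (ρ_m − ρ_c).
d = a (ρ_m − ρ_c)/(ρ_c − ρ_w) = 11500 m × 0.49/1.69 = 3330 m.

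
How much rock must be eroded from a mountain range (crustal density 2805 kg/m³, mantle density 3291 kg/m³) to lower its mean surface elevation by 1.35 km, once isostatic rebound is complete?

Net drop Δ = e − u = e − e ρ_c/ρ_m = e (ρ_m − ρ_c)/ρ_m.
e = Δ ρ_m/(ρ_m − ρ_c) = 1.35 km × 3291/486 = 9.14 km.

9.14 km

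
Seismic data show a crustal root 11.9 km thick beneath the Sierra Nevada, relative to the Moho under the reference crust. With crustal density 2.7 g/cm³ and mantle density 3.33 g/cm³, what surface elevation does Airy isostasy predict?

2.78 km

In Airy isostatic equilibrium: ρ_c h = (ρ_m − ρ_c) r.
h = r (ρ_m − ρ_c) / ρ_c = 11.9 km × (3.33 − 2.7) / 2.7 = 2.78 km.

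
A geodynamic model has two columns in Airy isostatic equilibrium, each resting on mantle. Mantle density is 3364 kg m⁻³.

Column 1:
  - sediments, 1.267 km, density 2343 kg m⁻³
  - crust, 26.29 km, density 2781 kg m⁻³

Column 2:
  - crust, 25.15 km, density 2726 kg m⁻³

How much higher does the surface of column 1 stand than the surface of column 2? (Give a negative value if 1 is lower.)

For any compensation level in the mantle, the mantle terms cancel and isostasy reduces to e = (Σt_1 − Σt_2) − (Σ(ρt)_1 − Σ(ρt)_2) / ρ_m.
Σt_1 = 27.557 km; Σt_2 = 25.15 km; Σ(ρt)_1 = 76081.071; Σ(ρt)_2 = 68558.9 (in km·kg m⁻³).
e = (27.557 − 25.15) − (76081.071 − 68558.9) / 3364 = 0.171 km.

0.171 km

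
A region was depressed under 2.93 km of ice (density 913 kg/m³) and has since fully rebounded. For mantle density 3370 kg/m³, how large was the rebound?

Removing the load lets mantle flow back in; uplift u satisfies ρ_ice t = ρ_m u.
u = t ρ_ice/ρ_m = 2.93 km × 913/3370 = 0.794 km.

0.794 km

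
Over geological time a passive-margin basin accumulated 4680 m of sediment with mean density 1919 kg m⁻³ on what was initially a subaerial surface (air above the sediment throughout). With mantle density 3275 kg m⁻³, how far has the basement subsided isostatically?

Subaerial load: s = t ρ_sed / ρ_m = 4680 m × 1919/3275 = 2740 m.

2740 m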